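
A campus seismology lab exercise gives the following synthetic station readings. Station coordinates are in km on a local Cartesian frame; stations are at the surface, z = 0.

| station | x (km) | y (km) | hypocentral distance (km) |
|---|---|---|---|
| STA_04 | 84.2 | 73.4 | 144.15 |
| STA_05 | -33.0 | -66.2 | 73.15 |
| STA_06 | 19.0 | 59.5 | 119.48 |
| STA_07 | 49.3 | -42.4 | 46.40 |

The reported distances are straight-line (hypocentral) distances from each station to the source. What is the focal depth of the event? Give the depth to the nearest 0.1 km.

Each station gives a sphere (x−x_i)² + (y−y_i)² + z² = d_i² (stations at z=0).
Subtracting the STA_04 sphere from STA_05 and STA_06: z² cancels, leaving linear equations in x and y:
-234.4 x − 279.2 y = 8422.54
-130.4 x − 27.8 y = -2072.20
Solving: x ≈ 27.189, y ≈ -52.993 km (keep extra digits for the depth step; rounded: 27.2, -53.0).
Then from the STA_04 sphere: z² = 144.15² − (x − 84.2)² − (y − 73.4)² with x = 27.189, y = -52.993, so z ≈ 39.418 ≈ 39.4 km.

39.4 km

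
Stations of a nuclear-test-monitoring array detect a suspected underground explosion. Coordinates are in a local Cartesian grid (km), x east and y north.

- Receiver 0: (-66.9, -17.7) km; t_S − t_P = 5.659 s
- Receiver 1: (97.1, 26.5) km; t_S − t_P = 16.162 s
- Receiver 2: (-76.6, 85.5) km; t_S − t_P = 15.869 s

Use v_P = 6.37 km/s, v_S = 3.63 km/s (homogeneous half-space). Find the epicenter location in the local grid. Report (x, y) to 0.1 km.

Distance from S−P lag: d = Δt · v_P v_S / (v_P − v_S) = Δt · (6.37·3.63)/(6.37−3.63) ≈ 8.4391·Δt.
So d_Receiver 0 = 47.76, d_Receiver 1 = 136.39, d_Receiver 2 = 133.92 km.
Circle about each station: (x + 66.9)² + (y + 17.7)² = 47.76²; (x − 97.1)² + (y − 26.5)² = 136.39²; (x + 76.6)² + (y − 85.5)² = 133.92².
Subtracting the Receiver 0 equation from the Receiver 1 and Receiver 2 equations removes the quadratic terms:
328.0 x + 88.4 y = -10979.45
-19.4 x + 206.4 y = -7264.64
Solving the 2×2 system: x ≈ -23.4, y ≈ -37.4 km.

(-23.4, -37.4)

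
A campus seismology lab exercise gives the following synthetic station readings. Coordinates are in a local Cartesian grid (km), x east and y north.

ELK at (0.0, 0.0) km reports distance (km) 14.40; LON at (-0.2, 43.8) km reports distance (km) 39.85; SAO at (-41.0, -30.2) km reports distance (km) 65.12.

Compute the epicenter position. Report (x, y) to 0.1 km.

Circle about each station: x² + y² = 14.40²; (x + 0.2)² + (y − 43.8)² = 39.85²; (x + 41.0)² + (y + 30.2)² = 65.12².
Subtracting the ELK equation from the LON and SAO equations removes the quadratic terms:
-0.4 x + 87.6 y = 537.82
-82.0 x − 60.4 y = -1440.21
Solving the 2×2 system: x ≈ 13.0, y ≈ 6.2 km.
Check against ELK (with the unrounded x, y): √(x²+y²) = 14.40 ≈ 14.40 km. ✓

x ≈ 13.0 km, y ≈ 6.2 km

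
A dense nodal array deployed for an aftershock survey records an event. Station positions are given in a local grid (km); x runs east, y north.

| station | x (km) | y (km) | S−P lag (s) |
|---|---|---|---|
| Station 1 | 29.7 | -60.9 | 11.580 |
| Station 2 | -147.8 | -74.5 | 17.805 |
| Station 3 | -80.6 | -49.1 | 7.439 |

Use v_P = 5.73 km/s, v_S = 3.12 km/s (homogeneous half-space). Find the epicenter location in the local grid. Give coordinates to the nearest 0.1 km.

Distance from S−P lag: d = Δt · v_P v_S / (v_P − v_S) = Δt · (5.73·3.12)/(5.73−3.12) ≈ 6.8497·Δt.
So d_Station 1 = 79.32, d_Station 2 = 121.96, d_Station 3 = 50.95 km.
Circle about each station: (x − 29.7)² + (y + 60.9)² = 79.32²; (x + 147.8)² + (y + 74.5)² = 121.96²; (x + 80.6)² + (y + 49.1)² = 50.95².
Subtracting the Station 1 equation from the Station 2 and Station 3 equations removes the quadratic terms:
-355.0 x − 27.2 y = 14221.61
-220.6 x + 23.6 y = 8012.03
Solving the 2×2 system: x ≈ -38.5, y ≈ -20.4 km.
Check against Station 1 (with the unrounded x, y): √((x − 29.7)²+(y + 60.9)²) = 79.33 ≈ 79.32 km. ✓

-38.5 km east, -20.4 km north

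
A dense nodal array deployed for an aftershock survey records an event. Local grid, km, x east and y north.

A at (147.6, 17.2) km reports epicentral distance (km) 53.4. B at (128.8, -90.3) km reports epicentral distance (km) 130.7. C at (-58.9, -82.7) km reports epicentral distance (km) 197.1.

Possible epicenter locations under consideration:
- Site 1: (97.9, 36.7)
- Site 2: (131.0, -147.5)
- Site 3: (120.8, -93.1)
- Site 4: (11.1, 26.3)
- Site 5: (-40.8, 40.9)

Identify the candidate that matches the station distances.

Site 1

For each candidate, compare |candidate − station| to the reported distance:
Site 1: residuals A 0.0, B 0.0, C 0.0 → max 0.0 km
Site 2: residuals A 112.1, B 73.5, C 3.6 → max 112.1 km
Site 3: residuals A 60.1, B 122.2, C 17.1 → max 122.2 km
Site 4: residuals A 83.4, B 35.0, C 67.6 → max 83.4 km
Site 5: residuals A 136.5, B 83.7, C 72.2 → max 136.5 km
Only Site 1 has all residuals ≈ 0.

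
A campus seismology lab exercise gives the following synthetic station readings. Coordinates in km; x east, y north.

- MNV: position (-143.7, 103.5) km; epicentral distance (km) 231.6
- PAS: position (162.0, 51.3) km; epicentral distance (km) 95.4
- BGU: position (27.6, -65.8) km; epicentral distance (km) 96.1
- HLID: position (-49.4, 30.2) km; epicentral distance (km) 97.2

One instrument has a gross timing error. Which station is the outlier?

HLID

Solve using three stations at a time. Using MNV, PAS, BGU (subtract circle equations pairwise → linear system) gives (x, y) ≈ (72.1, 19.4).
Distances from that point to each station vs reported:
  MNV: calculated 231.6 vs reported 231.6 → residual 0.0 km
  PAS: calculated 95.4 vs reported 95.4 → residual 0.0 km
  BGU: calculated 96.1 vs reported 96.1 → residual 0.0 km
  HLID: calculated 122.0 vs reported 97.2 → residual 24.8 km
MNV, PAS, BGU are mutually consistent (residuals ≈ 0); HLID is off by 24.8 km.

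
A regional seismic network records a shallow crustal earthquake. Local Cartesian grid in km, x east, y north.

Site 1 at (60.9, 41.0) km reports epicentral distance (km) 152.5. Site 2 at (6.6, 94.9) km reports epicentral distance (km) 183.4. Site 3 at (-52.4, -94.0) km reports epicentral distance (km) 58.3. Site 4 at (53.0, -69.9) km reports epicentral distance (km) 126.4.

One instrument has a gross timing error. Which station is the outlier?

Site 2

Solve using three stations at a time. Using Site 1, Site 3, Site 4 (subtract circle equations pairwise → linear system) gives (x, y) ≈ (-69.4, -38.3).
Distances from that point to each station vs reported:
  Site 1: calculated 152.5 vs reported 152.5 → residual 0.0 km
  Site 2: calculated 153.3 vs reported 183.4 → residual 30.1 km
  Site 3: calculated 58.3 vs reported 58.3 → residual 0.0 km
  Site 4: calculated 126.4 vs reported 126.4 → residual 0.0 km
Site 1, Site 3, Site 4 are mutually consistent (residuals ≈ 0); Site 2 is off by 30.1 km.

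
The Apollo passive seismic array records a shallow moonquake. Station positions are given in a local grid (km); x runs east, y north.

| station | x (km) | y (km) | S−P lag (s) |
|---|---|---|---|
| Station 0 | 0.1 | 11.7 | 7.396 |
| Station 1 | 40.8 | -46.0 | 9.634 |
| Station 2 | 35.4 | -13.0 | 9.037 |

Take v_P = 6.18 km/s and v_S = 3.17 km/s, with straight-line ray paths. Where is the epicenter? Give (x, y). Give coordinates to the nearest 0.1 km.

-20.3 km east, -31.9 km north

Distance from S−P lag: d = Δt · v_P v_S / (v_P − v_S) = Δt · (6.18·3.17)/(6.18−3.17) ≈ 6.5085·Δt.
So d_Station 0 = 48.14, d_Station 1 = 62.70, d_Station 2 = 58.82 km.
Circle about each station: (x − 0.1)² + (y − 11.7)² = 48.14²; (x − 40.8)² + (y + 46.0)² = 62.70²; (x − 35.4)² + (y + 13.0)² = 58.82².
Subtracting the Station 0 equation from the Station 1 and Station 2 equations removes the quadratic terms:
81.4 x − 115.4 y = 2029.91
70.6 x − 49.4 y = 142.93
Solving the 2×2 system: x ≈ -20.3, y ≈ -31.9 km.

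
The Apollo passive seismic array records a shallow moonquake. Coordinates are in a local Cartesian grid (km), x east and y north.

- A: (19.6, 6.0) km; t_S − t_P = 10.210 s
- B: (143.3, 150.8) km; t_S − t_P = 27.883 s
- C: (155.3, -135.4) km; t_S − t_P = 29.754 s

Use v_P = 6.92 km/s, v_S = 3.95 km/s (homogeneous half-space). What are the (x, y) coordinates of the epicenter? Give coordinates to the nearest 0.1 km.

-74.0 km east, 14.3 km north

Distance from S−P lag: d = Δt · v_P v_S / (v_P − v_S) = Δt · (6.92·3.95)/(6.92−3.95) ≈ 9.2034·Δt.
So d_A = 93.97, d_B = 256.62, d_C = 273.84 km.
Circle about each station: (x − 19.6)² + (y − 6.0)² = 93.97²; (x − 143.3)² + (y − 150.8)² = 256.62²; (x − 155.3)² + (y + 135.4)² = 273.84².
Subtracting the A equation from the B and C equations removes the quadratic terms:
247.4 x + 289.6 y = -14168.09
271.4 x − 282.8 y = -24126.89
Solving the 2×2 system: x ≈ -74.0, y ≈ 14.3 km.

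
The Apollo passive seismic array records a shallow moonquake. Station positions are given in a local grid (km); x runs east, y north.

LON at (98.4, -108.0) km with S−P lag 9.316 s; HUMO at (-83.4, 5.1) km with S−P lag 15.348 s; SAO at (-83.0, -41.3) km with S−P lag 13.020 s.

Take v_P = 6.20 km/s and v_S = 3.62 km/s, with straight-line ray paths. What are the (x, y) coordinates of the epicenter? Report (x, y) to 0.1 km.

Distance from S−P lag: d = Δt · v_P v_S / (v_P − v_S) = Δt · (6.20·3.62)/(6.20−3.62) ≈ 8.6992·Δt.
So d_LON = 81.04, d_HUMO = 133.52, d_SAO = 113.26 km.
Circle about each station: (x − 98.4)² + (y + 108.0)² = 81.04²; (x + 83.4)² + (y − 5.1)² = 133.52²; (x + 83.0)² + (y + 41.3)² = 113.26².
Subtracting pairs of circle equations eliminates x²+y² and gives linear equations (the radical axes):
-363.6 x + 226.2 y = -25625.10
-362.8 x + 133.4 y = -19012.22
Solving the 2×2 system: x ≈ 26.3, y ≈ -71.0 km.

x ≈ 26.3 km, y ≈ -71.0 km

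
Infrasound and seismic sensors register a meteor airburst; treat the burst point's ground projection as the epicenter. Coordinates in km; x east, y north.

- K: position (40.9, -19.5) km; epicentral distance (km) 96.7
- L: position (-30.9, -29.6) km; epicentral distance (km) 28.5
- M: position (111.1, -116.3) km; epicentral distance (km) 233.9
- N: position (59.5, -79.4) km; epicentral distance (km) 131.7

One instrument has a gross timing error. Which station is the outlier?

Solve using three stations at a time. Using K, L, N (subtract circle equations pairwise → linear system) gives (x, y) ≈ (-55.7, -15.6).
Distances from that point to each station vs reported:
  K: calculated 96.7 vs reported 96.7 → residual 0.0 km
  L: calculated 28.5 vs reported 28.5 → residual 0.0 km
  M: calculated 194.9 vs reported 233.9 → residual 39.0 km
  N: calculated 131.7 vs reported 131.7 → residual 0.0 km
K, L, N are mutually consistent (residuals ≈ 0); M is off by 39.0 km.

M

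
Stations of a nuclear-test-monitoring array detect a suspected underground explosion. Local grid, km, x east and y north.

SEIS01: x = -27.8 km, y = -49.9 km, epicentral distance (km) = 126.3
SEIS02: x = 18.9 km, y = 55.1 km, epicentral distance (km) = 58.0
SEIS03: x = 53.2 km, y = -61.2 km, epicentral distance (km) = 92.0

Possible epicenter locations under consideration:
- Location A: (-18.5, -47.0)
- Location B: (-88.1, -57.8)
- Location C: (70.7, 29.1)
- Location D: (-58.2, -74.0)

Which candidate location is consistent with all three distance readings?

For each candidate, compare |candidate − station| to the reported distance:
Location A: residuals SEIS01 116.6, SEIS02 50.7, SEIS03 18.9 → max 116.6 km
Location B: residuals SEIS01 65.5, SEIS02 97.5, SEIS03 49.3 → max 97.5 km
Location C: residuals SEIS01 0.0, SEIS02 0.0, SEIS03 0.0 → max 0.0 km
Location D: residuals SEIS01 87.5, SEIS02 92.4, SEIS03 20.1 → max 92.4 km
Only Location C has all residuals ≈ 0.

Location C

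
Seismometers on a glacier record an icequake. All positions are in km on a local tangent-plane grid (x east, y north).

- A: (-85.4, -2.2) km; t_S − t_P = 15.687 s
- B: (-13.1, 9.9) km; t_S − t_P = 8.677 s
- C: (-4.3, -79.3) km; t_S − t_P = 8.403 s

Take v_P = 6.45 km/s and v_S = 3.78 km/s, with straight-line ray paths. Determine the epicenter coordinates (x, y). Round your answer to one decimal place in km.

Distance from S−P lag: d = Δt · v_P v_S / (v_P − v_S) = Δt · (6.45·3.78)/(6.45−3.78) ≈ 9.1315·Δt.
So d_A = 143.25, d_B = 79.23, d_C = 76.73 km.
Circle about each station: (x + 85.4)² + (y + 2.2)² = 143.25²; (x + 13.1)² + (y − 9.9)² = 79.23²; (x + 4.3)² + (y + 79.3)² = 76.73².
Subtracting the A equation from the B and C equations removes the quadratic terms:
144.6 x + 24.2 y = 7214.79
162.2 x − 154.2 y = 13642.05
Solving the 2×2 system: x ≈ 55.0, y ≈ -30.6 km.

(55.0, -30.6)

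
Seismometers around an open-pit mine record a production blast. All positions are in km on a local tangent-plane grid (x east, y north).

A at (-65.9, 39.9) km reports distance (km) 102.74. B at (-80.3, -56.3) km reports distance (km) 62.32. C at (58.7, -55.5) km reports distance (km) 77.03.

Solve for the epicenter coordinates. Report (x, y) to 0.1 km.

x ≈ -18.2 km, y ≈ -51.1 km

Circle about each station: (x + 65.9)² + (y − 39.9)² = 102.74²; (x + 80.3)² + (y + 56.3)² = 62.32²; (x − 58.7)² + (y + 55.5)² = 77.03².
Subtracting the A equation from the B and C equations removes the quadratic terms:
-28.8 x − 192.4 y = 10354.69
249.2 x − 190.8 y = 5213.01
Solving the 2×2 system: x ≈ -18.2, y ≈ -51.1 km.
Check against A (with the unrounded x, y): √((x + 65.9)²+(y − 39.9)²) = 102.74 ≈ 102.74 km. ✓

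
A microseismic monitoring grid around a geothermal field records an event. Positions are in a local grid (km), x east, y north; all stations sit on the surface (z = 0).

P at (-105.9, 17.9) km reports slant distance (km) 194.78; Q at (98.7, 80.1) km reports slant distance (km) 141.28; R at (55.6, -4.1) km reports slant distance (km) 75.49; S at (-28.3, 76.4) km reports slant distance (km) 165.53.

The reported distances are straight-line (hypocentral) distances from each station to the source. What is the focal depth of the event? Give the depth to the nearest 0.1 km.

64.1 km

Each station gives a sphere (x−x_i)² + (y−y_i)² + z² = d_i² (stations at z=0).
Subtracting the P sphere from Q and R: z² cancels, leaving linear equations in x and y:
409.2 x + 124.4 y = 22601.69
323.0 x − 44.0 y = 23813.46
Solving: x ≈ 68.004, y ≈ -42.005 km (keep extra digits for the depth step; rounded: 68.0, -42.0).
Then from the P sphere: z² = 194.78² − (x + 105.9)² − (y − 17.9)² with x = 68.004, y = -42.005, so z ≈ 64.094 ≈ 64.1 km.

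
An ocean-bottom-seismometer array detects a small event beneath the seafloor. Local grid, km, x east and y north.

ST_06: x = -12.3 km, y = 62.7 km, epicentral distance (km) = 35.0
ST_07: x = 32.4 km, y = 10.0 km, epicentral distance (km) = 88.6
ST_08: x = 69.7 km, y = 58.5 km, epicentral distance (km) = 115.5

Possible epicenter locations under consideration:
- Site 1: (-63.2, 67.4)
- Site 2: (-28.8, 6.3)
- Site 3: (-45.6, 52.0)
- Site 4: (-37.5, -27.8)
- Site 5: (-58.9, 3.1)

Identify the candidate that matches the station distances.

Site 3

For each candidate, compare |candidate − station| to the reported distance:
Site 1: residuals ST_06 16.1, ST_07 22.9, ST_08 17.7 → max 22.9 km
Site 2: residuals ST_06 23.8, ST_07 27.3, ST_08 4.0 → max 27.3 km
Site 3: residuals ST_06 0.0, ST_07 0.0, ST_08 0.0 → max 0.0 km
Site 4: residuals ST_06 58.9, ST_07 9.1, ST_08 22.1 → max 58.9 km
Site 5: residuals ST_06 40.7, ST_07 3.0, ST_08 24.5 → max 40.7 km
Only Site 3 has all residuals ≈ 0.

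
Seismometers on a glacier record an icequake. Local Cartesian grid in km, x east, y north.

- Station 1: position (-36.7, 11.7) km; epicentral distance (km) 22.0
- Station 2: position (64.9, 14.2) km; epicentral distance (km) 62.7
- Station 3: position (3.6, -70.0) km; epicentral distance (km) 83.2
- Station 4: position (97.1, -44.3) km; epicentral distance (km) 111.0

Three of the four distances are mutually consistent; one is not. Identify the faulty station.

Solve using three stations at a time. Using Station 2, Station 3, Station 4 (subtract circle equations pairwise → linear system) gives (x, y) ≈ (2.1, 13.2).
Distances from that point to each station vs reported:
  Station 1: calculated 38.9 vs reported 22.0 → residual 16.9 km
  Station 2: calculated 62.8 vs reported 62.7 → residual 0.1 km
  Station 3: calculated 83.3 vs reported 83.2 → residual 0.1 km
  Station 4: calculated 111.0 vs reported 111.0 → residual 0.0 km
Station 2, Station 3, Station 4 are mutually consistent (residuals ≈ 0); Station 1 is off by 16.9 km.

Station 1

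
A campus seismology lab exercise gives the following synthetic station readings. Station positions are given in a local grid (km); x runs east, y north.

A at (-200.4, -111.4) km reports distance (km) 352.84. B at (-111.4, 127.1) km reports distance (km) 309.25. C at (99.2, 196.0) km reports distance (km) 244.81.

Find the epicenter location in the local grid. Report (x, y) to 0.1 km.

Circle about each station: (x + 200.4)² + (y + 111.4)² = 352.84²; (x + 111.4)² + (y − 127.1)² = 309.25²; (x − 99.2)² + (y − 196.0)² = 244.81².
Subtracting the A equation from the B and C equations removes the quadratic terms:
178.0 x + 477.0 y = 4854.75
599.2 x + 614.8 y = 60250.65
Solving the 2×2 system: x ≈ 146.0, y ≈ -44.3 km.

(146.0, -44.3)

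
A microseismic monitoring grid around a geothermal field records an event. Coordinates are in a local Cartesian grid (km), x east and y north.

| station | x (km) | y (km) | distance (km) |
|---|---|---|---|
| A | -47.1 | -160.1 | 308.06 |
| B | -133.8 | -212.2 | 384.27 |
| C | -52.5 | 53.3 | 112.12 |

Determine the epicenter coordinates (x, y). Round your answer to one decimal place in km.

x ≈ 17.1 km, y ≈ 141.2 km

Circle about each station: (x + 47.1)² + (y + 160.1)² = 308.06²; (x + 133.8)² + (y + 212.2)² = 384.27²; (x + 52.5)² + (y − 53.3)² = 112.12².
Subtracting pairs of circle equations eliminates x²+y² and gives linear equations (the radical axes):
-173.4 x − 104.2 y = -17681.61
-10.8 x + 426.8 y = 60076.79
Solving the 2×2 system: x ≈ 17.1, y ≈ 141.2 km.
Check against A (with the unrounded x, y): √((x + 47.1)²+(y + 160.1)²) = 308.06 ≈ 308.06 km. ✓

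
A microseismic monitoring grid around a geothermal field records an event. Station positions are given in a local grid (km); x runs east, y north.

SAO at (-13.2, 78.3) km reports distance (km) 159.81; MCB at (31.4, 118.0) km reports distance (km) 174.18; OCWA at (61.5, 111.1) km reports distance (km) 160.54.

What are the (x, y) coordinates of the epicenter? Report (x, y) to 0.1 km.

Circle about each station: (x + 13.2)² + (y − 78.3)² = 159.81²; (x − 31.4)² + (y − 118.0)² = 174.18²; (x − 61.5)² + (y − 111.1)² = 160.54².
Subtracting pairs of circle equations eliminates x²+y² and gives linear equations (the radical axes):
89.2 x + 79.4 y = 3805.39
149.4 x + 65.6 y = 9586.47
Solving the 2×2 system: x ≈ 85.1, y ≈ -47.7 km.

(85.1, -47.7)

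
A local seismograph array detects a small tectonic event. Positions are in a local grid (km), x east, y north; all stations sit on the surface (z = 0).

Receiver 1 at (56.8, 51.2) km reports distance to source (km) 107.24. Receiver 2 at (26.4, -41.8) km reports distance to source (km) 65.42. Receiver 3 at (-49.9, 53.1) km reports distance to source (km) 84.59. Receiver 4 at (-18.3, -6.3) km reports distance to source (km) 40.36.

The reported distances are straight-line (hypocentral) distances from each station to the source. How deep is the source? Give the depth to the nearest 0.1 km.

39.5 km

Each station gives a sphere (x−x_i)² + (y−y_i)² + z² = d_i² (stations at z=0).
Subtracting the Receiver 1 sphere from Receiver 2 and Receiver 3: z² cancels, leaving linear equations in x and y:
-60.8 x − 186.0 y = 3817.16
-213.4 x + 3.8 y = 3806.89
Solving: x ≈ -18.099, y ≈ -14.606 km (keep extra digits for the depth step; rounded: -18.1, -14.6).
Then from the Receiver 1 sphere: z² = 107.24² − (x − 56.8)² − (y − 51.2)² with x = -18.099, y = -14.606, so z ≈ 39.498 ≈ 39.5 km.
Check against Receiver 4 (with the unrounded solution): distance 40.36 ≈ 40.36 km. ✓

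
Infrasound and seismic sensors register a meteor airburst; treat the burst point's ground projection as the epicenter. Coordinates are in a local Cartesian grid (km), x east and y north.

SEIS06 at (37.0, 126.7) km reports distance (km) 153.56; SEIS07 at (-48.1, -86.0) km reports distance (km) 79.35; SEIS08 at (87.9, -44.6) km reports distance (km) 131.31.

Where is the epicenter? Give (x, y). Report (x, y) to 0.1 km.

(-38.0, -7.3)

Circle about each station: (x − 37.0)² + (y − 126.7)² = 153.56²; (x + 48.1)² + (y + 86.0)² = 79.35²; (x − 87.9)² + (y + 44.6)² = 131.31².
Subtracting the SEIS06 equation from the SEIS07 and SEIS08 equations removes the quadratic terms:
-170.2 x − 425.4 y = 9571.97
101.8 x − 342.6 y = -1367.96
Solving the 2×2 system: x ≈ -38.0, y ≈ -7.3 km.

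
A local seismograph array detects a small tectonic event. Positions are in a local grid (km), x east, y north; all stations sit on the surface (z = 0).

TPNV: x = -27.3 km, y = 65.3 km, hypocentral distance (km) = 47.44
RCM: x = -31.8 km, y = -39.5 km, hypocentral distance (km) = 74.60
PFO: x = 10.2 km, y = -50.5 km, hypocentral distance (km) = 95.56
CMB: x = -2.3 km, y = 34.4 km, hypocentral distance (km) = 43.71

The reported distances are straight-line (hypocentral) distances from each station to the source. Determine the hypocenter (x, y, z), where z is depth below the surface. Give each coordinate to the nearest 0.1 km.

Each station gives a sphere (x−x_i)² + (y−y_i)² + z² = d_i² (stations at z=0).
Subtracting the TPNV sphere from RCM and PFO: z² cancels, leaving linear equations in x and y:
-9.0 x − 209.6 y = -5752.50
75.0 x − 231.6 y = -9236.25
Solving: x ≈ -33.904, y ≈ 28.901 km (keep extra digits for the depth step; rounded: -33.9, 28.9).
Then from the TPNV sphere: z² = 47.44² − (x + 27.3)² − (y − 65.3)² with x = -33.904, y = 28.901, so z ≈ 29.699 ≈ 29.7 km.

(-33.9, 28.9, 29.7)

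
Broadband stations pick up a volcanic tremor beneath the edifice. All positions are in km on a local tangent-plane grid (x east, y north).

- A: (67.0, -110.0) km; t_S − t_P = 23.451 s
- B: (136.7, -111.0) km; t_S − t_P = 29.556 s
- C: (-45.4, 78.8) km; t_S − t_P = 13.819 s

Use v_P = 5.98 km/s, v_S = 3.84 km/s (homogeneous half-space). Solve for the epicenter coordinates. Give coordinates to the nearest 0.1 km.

Distance from S−P lag: d = Δt · v_P v_S / (v_P − v_S) = Δt · (5.98·3.84)/(5.98−3.84) ≈ 10.7305·Δt.
So d_A = 251.64, d_B = 317.15, d_C = 148.28 km.
Circle about each station: (x − 67.0)² + (y + 110.0)² = 251.64²; (x − 136.7)² + (y + 111.0)² = 317.15²; (x + 45.4)² + (y − 78.8)² = 148.28².
Subtracting the A equation from the B and C equations removes the quadratic terms:
139.4 x − 2.0 y = -22842.54
-224.8 x + 377.6 y = 33017.33
Solving the 2×2 system: x ≈ -164.0, y ≈ -10.2 km.

(-164.0, -10.2)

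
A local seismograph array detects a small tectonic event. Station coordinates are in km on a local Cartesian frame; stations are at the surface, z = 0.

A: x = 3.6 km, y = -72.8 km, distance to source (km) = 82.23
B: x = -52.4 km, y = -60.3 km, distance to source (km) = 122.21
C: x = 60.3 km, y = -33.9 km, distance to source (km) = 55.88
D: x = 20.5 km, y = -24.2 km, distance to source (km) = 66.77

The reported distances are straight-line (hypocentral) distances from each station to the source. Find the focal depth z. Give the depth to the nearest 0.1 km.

depth ≈ 55.3 km

Each station gives a sphere (x−x_i)² + (y−y_i)² + z² = d_i² (stations at z=0).
Subtracting the A sphere from B and C: z² cancels, leaving linear equations in x and y:
-112.0 x + 25.0 y = -7104.46
113.4 x + 77.8 y = 3111.70
Solving: x ≈ 54.597, y ≈ -39.584 km (keep extra digits for the depth step; rounded: 54.6, -39.6).
Then from the A sphere: z² = 82.23² − (x − 3.6)² − (y + 72.8)² with x = 54.597, y = -39.584, so z ≈ 55.297 ≈ 55.3 km.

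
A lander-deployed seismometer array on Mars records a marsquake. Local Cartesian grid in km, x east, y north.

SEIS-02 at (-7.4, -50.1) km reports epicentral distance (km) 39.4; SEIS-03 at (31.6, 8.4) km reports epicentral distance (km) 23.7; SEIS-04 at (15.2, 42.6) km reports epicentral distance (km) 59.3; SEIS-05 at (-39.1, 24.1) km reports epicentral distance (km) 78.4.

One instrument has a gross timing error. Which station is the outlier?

Solve using three stations at a time. Using SEIS-03, SEIS-04, SEIS-05 (subtract circle equations pairwise → linear system) gives (x, y) ≈ (28.8, -15.1).
Distances from that point to each station vs reported:
  SEIS-02: calculated 50.3 vs reported 39.4 → residual 10.9 km
  SEIS-03: calculated 23.7 vs reported 23.7 → residual 0.0 km
  SEIS-04: calculated 59.3 vs reported 59.3 → residual 0.0 km
  SEIS-05: calculated 78.4 vs reported 78.4 → residual 0.0 km
SEIS-03, SEIS-04, SEIS-05 are mutually consistent (residuals ≈ 0); SEIS-02 is off by 10.9 km.

SEIS-02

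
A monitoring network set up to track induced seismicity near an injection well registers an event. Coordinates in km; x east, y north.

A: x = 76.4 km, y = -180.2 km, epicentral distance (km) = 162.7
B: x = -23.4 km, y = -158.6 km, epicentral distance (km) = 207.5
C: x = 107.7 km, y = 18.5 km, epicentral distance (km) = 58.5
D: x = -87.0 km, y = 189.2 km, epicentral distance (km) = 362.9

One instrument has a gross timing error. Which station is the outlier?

Solve using three stations at a time. Using A, B, C (subtract circle equations pairwise → linear system) gives (x, y) ≈ (139.7, -30.4).
Distances from that point to each station vs reported:
  A: calculated 162.7 vs reported 162.7 → residual 0.0 km
  B: calculated 207.5 vs reported 207.5 → residual 0.0 km
  C: calculated 58.4 vs reported 58.5 → residual 0.1 km
  D: calculated 315.6 vs reported 362.9 → residual 47.3 km
A, B, C are mutually consistent (residuals ≈ 0); D is off by 47.3 km.

D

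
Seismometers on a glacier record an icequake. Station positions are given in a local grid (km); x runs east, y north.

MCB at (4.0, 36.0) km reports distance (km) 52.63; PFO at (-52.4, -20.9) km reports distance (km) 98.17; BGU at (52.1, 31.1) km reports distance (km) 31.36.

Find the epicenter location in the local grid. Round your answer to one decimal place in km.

Circle about each station: (x − 4.0)² + (y − 36.0)² = 52.63²; (x + 52.4)² + (y + 20.9)² = 98.17²; (x − 52.1)² + (y − 31.1)² = 31.36².
Subtracting the MCB equation from the PFO and BGU equations removes the quadratic terms:
-112.8 x − 113.8 y = -4996.86
96.2 x − 9.8 y = 4156.09
Solving the 2×2 system: x ≈ 43.3, y ≈ 1.0 km.

(43.3, 1.0)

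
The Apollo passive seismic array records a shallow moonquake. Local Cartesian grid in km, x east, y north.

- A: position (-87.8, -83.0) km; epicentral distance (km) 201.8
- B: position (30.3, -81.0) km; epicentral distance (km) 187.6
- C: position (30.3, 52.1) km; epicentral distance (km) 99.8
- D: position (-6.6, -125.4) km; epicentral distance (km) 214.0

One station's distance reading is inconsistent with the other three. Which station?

A

Solve using three stations at a time. Using B, C, D (subtract circle equations pairwise → linear system) gives (x, y) ≈ (-65.3, 80.3).
Distances from that point to each station vs reported:
  A: calculated 164.9 vs reported 201.8 → residual 36.9 km
  B: calculated 187.6 vs reported 187.6 → residual 0.0 km
  C: calculated 99.7 vs reported 99.8 → residual 0.1 km
  D: calculated 214.0 vs reported 214.0 → residual 0.0 km
B, C, D are mutually consistent (residuals ≈ 0); A is off by 36.9 km.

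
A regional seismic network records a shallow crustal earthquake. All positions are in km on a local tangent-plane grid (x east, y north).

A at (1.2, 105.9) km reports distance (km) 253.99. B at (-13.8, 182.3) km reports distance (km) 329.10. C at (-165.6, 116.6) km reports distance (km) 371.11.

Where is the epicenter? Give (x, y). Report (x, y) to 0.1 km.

Circle about each station: (x − 1.2)² + (y − 105.9)² = 253.99²; (x + 13.8)² + (y − 182.3)² = 329.10²; (x + 165.6)² + (y − 116.6)² = 371.11².
Subtracting pairs of circle equations eliminates x²+y² and gives linear equations (the radical axes):
-30.0 x + 152.8 y = -21588.41
-333.6 x + 21.4 y = -43409.04
Solving the 2×2 system: x ≈ 122.6, y ≈ -117.2 km.

(122.6, -117.2)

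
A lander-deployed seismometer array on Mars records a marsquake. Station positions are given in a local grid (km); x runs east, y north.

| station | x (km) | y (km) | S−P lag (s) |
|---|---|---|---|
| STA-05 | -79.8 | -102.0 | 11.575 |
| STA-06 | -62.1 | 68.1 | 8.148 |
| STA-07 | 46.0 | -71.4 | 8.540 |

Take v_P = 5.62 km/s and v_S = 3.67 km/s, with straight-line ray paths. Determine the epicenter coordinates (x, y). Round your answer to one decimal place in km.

-10.6 km east, -1.0 km north

Distance from S−P lag: d = Δt · v_P v_S / (v_P − v_S) = Δt · (5.62·3.67)/(5.62−3.67) ≈ 10.5771·Δt.
So d_STA-05 = 122.43, d_STA-06 = 86.18, d_STA-07 = 90.33 km.
Circle about each station: (x + 79.8)² + (y + 102.0)² = 122.43²; (x + 62.1)² + (y − 68.1)² = 86.18²; (x − 46.0)² + (y + 71.4)² = 90.33².
Subtracting the STA-05 equation from the STA-06 and STA-07 equations removes the quadratic terms:
35.4 x + 340.2 y = -715.91
251.6 x + 61.2 y = -2728.48
Solving the 2×2 system: x ≈ -10.6, y ≈ -1.0 km.
Check against STA-05 (with the unrounded x, y): √((x + 79.8)²+(y + 102.0)²) = 122.43 ≈ 122.43 km. ✓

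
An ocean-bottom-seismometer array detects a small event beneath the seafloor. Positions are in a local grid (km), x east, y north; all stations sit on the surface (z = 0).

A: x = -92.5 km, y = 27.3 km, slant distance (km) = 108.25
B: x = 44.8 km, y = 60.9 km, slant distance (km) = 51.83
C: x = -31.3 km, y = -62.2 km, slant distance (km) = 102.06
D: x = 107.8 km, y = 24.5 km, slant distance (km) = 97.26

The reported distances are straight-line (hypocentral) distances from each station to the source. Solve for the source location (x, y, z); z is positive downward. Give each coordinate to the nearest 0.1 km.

x ≈ 13.3 km, y ≈ 26.7 km, depth ≈ 22.9 km

Each station gives a sphere (x−x_i)² + (y−y_i)² + z² = d_i² (stations at z=0).
Subtracting the A sphere from B and C: z² cancels, leaving linear equations in x and y:
274.6 x + 67.2 y = 5446.02
122.4 x − 179.0 y = -3151.19
Solving: x ≈ 13.299, y ≈ 26.698 km (keep extra digits for the depth step; rounded: 13.3, 26.7).
Then from the A sphere: z² = 108.25² − (x + 92.5)² − (y − 27.3)² with x = 13.299, y = 26.698, so z ≈ 22.897 ≈ 22.9 km.
Check against D (with the unrounded solution): distance 97.26 ≈ 97.26 km. ✓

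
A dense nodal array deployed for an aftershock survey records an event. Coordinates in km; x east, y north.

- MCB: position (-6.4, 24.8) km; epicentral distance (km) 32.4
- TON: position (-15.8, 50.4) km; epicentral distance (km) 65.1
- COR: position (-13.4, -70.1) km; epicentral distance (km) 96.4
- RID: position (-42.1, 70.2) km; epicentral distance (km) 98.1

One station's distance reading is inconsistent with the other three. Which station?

MCB

Solve using three stations at a time. Using TON, COR, RID (subtract circle equations pairwise → linear system) gives (x, y) ≈ (37.2, 12.2).
Distances from that point to each station vs reported:
  MCB: calculated 45.4 vs reported 32.4 → residual 13.0 km
  TON: calculated 65.4 vs reported 65.1 → residual 0.3 km
  COR: calculated 96.6 vs reported 96.4 → residual 0.2 km
  RID: calculated 98.3 vs reported 98.1 → residual 0.2 km
TON, COR, RID are mutually consistent (residuals ≈ 0); MCB is off by 13.0 km.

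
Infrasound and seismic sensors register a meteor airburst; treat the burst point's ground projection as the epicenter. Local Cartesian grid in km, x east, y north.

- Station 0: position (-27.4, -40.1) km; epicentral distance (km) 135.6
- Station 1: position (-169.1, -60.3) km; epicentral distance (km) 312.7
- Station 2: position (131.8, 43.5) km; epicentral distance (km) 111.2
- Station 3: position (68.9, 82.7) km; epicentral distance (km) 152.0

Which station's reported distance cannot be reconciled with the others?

Solve using three stations at a time. Using Station 0, Station 2, Station 3 (subtract circle equations pairwise → linear system) gives (x, y) ≈ (106.0, -64.8).
Distances from that point to each station vs reported:
  Station 0: calculated 135.7 vs reported 135.6 → residual 0.1 km
  Station 1: calculated 275.2 vs reported 312.7 → residual 37.5 km
  Station 2: calculated 111.3 vs reported 111.2 → residual 0.1 km
  Station 3: calculated 152.1 vs reported 152.0 → residual 0.1 km
Station 0, Station 2, Station 3 are mutually consistent (residuals ≈ 0); Station 1 is off by 37.5 km.

Station 1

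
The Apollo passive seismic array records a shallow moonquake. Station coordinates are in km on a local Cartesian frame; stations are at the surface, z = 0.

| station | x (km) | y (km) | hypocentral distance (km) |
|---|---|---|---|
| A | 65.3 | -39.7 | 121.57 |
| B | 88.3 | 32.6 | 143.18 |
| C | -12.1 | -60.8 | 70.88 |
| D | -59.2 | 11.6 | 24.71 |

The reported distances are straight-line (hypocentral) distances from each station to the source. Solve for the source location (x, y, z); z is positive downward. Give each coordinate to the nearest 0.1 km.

Each station gives a sphere (x−x_i)² + (y−y_i)² + z² = d_i² (stations at z=0).
Subtracting the A sphere from B and C: z² cancels, leaving linear equations in x and y:
46.0 x + 144.6 y = -2701.78
-154.8 x − 42.2 y = 7758.16
Solving: x ≈ -49.299, y ≈ -3.002 km (keep extra digits for the depth step; rounded: -49.3, -3.0).
Then from the A sphere: z² = 121.57² − (x − 65.3)² − (y + 39.7)² with x = -49.299, y = -3.002, so z ≈ 17.309 ≈ 17.3 km.
Check against D (with the unrounded solution): distance 24.71 ≈ 24.71 km. ✓

(-49.3, -3.0, 17.3)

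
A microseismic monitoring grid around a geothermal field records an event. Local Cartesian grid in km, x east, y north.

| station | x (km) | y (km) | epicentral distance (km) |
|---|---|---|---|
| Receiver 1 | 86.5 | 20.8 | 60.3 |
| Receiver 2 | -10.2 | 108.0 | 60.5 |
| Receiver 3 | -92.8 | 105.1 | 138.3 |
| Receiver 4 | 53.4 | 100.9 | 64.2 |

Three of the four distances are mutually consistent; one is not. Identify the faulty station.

Receiver 2

Solve using three stations at a time. Using Receiver 1, Receiver 3, Receiver 4 (subtract circle equations pairwise → linear system) gives (x, y) ≈ (29.8, 41.2).
Distances from that point to each station vs reported:
  Receiver 1: calculated 60.2 vs reported 60.3 → residual 0.1 km
  Receiver 2: calculated 77.8 vs reported 60.5 → residual 17.3 km
  Receiver 3: calculated 138.3 vs reported 138.3 → residual 0.0 km
  Receiver 4: calculated 64.1 vs reported 64.2 → residual 0.1 km
Receiver 1, Receiver 3, Receiver 4 are mutually consistent (residuals ≈ 0); Receiver 2 is off by 17.3 km.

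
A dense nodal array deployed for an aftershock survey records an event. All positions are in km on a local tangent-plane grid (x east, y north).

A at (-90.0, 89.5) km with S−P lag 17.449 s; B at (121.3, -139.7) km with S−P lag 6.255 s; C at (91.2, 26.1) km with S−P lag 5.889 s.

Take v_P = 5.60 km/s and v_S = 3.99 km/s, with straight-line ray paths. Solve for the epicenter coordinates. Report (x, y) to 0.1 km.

Distance from S−P lag: d = Δt · v_P v_S / (v_P − v_S) = Δt · (5.60·3.99)/(5.60−3.99) ≈ 13.8783·Δt.
So d_A = 242.16, d_B = 86.81, d_C = 81.73 km.
Circle about each station: (x + 90.0)² + (y − 89.5)² = 242.16²; (x − 121.3)² + (y + 139.7)² = 86.81²; (x − 91.2)² + (y − 26.1)² = 81.73².
Subtracting pairs of circle equations eliminates x²+y² and gives linear equations (the radical axes):
422.6 x − 458.4 y = 69225.02
362.4 x − 126.8 y = 44850.07
Solving the 2×2 system: x ≈ 104.7, y ≈ -54.5 km.

104.7 km east, -54.5 km north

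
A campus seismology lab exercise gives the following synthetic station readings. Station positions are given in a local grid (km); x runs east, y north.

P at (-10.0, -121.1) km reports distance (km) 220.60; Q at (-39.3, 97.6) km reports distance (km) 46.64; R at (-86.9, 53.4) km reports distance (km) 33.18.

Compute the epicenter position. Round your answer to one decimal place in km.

Circle about each station: (x + 10.0)² + (y + 121.1)² = 220.60²; (x + 39.3)² + (y − 97.6)² = 46.64²; (x + 86.9)² + (y − 53.4)² = 33.18².
Subtracting pairs of circle equations eliminates x²+y² and gives linear equations (the radical axes):
-58.6 x + 437.4 y = 42794.11
-153.8 x + 349.0 y = 43201.41
Solving the 2×2 system: x ≈ -84.6, y ≈ 86.5 km.

x ≈ -84.6 km, y ≈ 86.5 km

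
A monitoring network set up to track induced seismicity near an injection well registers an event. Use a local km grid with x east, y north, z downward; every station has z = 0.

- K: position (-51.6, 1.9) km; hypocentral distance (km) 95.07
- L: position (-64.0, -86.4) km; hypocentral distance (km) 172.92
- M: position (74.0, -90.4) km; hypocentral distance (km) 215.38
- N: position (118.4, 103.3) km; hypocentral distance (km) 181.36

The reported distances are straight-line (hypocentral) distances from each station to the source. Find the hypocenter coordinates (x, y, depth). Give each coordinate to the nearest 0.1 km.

Each station gives a sphere (x−x_i)² + (y−y_i)² + z² = d_i² (stations at z=0).
Subtracting the K sphere from L and M: z² cancels, leaving linear equations in x and y:
-24.8 x − 176.6 y = -11968.23
251.2 x − 184.6 y = -26368.25
Solving: x ≈ -50.006, y ≈ 74.793 km (keep extra digits for the depth step; rounded: -50.0, 74.8).
Then from the K sphere: z² = 95.07² − (x + 51.6)² − (y − 1.9)² with x = -50.006, y = 74.793, so z ≈ 61.011 ≈ 61.0 km.
Check against N (with the unrounded solution): distance 181.37 ≈ 181.36 km. ✓

x ≈ -50.0 km, y ≈ 74.8 km, depth ≈ 61.0 km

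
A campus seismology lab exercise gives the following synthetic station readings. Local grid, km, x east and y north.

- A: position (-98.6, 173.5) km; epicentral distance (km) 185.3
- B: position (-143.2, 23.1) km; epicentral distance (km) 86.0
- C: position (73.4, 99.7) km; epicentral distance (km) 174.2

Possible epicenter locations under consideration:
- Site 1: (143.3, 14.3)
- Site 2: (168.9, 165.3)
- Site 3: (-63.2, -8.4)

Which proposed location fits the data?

Site 3

For each candidate, compare |candidate − station| to the reported distance:
Site 1: residuals A 104.3, B 200.6, C 63.8 → max 200.6 km
Site 2: residuals A 82.3, B 257.0, C 58.3 → max 257.0 km
Site 3: residuals A 0.0, B 0.0, C 0.0 → max 0.0 km
Only Site 3 has all residuals ≈ 0.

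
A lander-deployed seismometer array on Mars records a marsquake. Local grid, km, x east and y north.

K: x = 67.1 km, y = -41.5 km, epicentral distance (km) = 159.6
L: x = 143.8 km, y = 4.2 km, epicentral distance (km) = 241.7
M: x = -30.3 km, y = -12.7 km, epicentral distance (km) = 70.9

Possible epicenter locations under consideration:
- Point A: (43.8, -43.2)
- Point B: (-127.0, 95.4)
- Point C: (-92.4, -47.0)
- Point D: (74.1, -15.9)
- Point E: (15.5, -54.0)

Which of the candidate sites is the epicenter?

For each candidate, compare |candidate − station| to the reported distance:
Point A: residuals K 136.2, L 131.0, M 9.2 → max 136.2 km
Point B: residuals K 77.9, L 44.0, M 74.1 → max 77.9 km
Point C: residuals K 0.0, L 0.0, M 0.0 → max 0.0 km
Point D: residuals K 133.1, L 169.2, M 33.5 → max 169.2 km
Point E: residuals K 106.5, L 100.8, M 9.2 → max 106.5 km
Only Point C has all residuals ≈ 0.

Point C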